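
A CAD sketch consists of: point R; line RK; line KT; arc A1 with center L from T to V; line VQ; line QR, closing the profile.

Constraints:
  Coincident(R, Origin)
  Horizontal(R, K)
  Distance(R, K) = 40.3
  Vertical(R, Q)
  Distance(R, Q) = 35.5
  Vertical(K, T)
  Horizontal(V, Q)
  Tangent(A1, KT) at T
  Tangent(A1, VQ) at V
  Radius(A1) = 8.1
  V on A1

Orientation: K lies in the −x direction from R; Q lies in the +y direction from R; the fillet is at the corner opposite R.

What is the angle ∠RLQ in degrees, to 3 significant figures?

54.5°

R is at the origin; R and K share the same y with |RK| = 40.3 and K on the −x side, so K = (-40.3, 0.00). RQ is vertical with |RQ| = 35.5 and Q on the +y side, so Q = (0.00, 35.5). The virtual corner opposite R is at (-40.3, 35.5). A1 meets KT tangentially, so LT is at right angles to KT and the tangent condition forces LV to be normal to VQ, with radius 8.1, so the center L sits 8.1 in from both sides at L = (-32.2, 27.4). Then cos ∠RLQ = LR·LQ / (|LR||LQ|), giving 54.5°.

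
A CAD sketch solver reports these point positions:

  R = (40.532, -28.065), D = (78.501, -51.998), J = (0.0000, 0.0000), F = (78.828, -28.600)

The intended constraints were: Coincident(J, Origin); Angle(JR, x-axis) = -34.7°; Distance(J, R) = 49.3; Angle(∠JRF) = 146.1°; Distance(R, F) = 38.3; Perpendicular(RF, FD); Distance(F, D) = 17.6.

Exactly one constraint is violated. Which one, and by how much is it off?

Distance(F, D) = 17.6 — off by 5.80.

J = (0.00, 0.00) ✓; JR at -34.70° ✓; |JR| = 49.30 ✓; ∠JRF = 146.1° ✓; |RF| = 38.30 ✓; ∠(RF, FD) = 90.00° ✓; |FD| = 23.40 ✗.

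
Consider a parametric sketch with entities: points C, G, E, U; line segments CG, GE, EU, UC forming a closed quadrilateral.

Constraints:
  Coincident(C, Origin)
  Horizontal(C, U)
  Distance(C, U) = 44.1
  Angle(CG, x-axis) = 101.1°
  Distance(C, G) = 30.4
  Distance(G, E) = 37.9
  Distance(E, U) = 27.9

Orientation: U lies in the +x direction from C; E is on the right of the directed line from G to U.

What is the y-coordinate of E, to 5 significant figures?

-0.97991

C is at the origin; C and U share the same y with |CU| = 44.1 and U in +x, so U = (44.1, 0). CG runs at 101.1° with |CG| = 30.4, so G = (-5.8527, 29.831). E is determined by |GE| = 37.9 and |EU| = 27.9 together: it lies at the intersection of circle(G, 37.9) and circle(U, 27.9). With |GU| = 58.182, the foot of the radical line on GU is 34.746 from G and the perpendicular offset is √(37.9² − 34.746²) = 15.137. Taking the right-of-GU solution: E = (16.217, -0.97991).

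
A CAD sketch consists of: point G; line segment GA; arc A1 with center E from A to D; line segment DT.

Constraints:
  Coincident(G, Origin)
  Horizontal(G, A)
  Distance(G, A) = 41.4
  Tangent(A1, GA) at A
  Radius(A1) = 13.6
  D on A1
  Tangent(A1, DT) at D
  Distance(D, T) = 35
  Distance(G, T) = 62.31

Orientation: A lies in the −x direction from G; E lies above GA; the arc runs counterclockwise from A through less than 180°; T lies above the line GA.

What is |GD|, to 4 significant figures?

32.73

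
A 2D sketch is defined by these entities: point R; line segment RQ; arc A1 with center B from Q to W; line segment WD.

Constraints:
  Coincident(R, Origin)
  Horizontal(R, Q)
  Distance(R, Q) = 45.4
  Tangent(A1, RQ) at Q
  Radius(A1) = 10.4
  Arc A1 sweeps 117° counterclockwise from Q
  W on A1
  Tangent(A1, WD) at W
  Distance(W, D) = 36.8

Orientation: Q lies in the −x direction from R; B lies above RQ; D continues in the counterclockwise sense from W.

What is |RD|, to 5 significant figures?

71.327

On A1, Q sits at bearing -90° from B; a 117° counterclockwise sweep puts W at bearing 27°, so W = B + 10.4·(cos 27°, sin 27°) = (-36.134, 15.122). Since A1 is tangent to WD there, BW ⟂ WD, so WD runs along (−sin 27°, cos 27°); with |WD| = 36.8, D = (-52.840, 47.911). Then |RD| = |D − R| = 71.327.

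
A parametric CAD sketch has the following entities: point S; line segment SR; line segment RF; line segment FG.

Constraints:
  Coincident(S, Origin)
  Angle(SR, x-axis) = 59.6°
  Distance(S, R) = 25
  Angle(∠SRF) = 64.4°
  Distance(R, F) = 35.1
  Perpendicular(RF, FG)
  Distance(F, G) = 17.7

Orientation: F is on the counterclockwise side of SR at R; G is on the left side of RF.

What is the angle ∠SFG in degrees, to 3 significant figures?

47.1°

S is at the origin; SR runs at 59.6° with length 25.0, so R = 25.0·(cos 59.6°, sin 59.6°) = (12.7, 21.6). ∠SRF = 64.4°, so RF runs at 59.6° + (180° − 64.4°) = 175° from the x-axis; with |RF| = 35.1, F = R + 35.1·(cos 175°, sin 175°) = (-22.3, 24.5). The perpendicularity gives FG at right angles to RF; with |FG| = 17.7 on the left of RF, G = F + 17.7·(-0.0837, -0.996) = (-23.8, 6.86). Then cos ∠SFG = FS·FG / (|FS||FG|), giving 47.1°.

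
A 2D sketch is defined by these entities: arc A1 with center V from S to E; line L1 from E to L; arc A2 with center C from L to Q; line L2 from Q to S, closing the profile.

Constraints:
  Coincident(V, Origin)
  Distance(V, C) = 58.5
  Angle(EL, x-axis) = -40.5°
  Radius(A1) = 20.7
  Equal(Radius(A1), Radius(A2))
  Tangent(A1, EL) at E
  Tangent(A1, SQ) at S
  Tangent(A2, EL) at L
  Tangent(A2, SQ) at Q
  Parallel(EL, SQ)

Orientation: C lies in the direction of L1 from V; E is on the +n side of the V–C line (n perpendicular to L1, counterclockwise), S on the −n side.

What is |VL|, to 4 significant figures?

62.05

Tangency of A1 to both parallel lines with radius 20.7 puts E and S at V ± 20.7·n: E = (13.44, 15.74), S = (-13.44, -15.74). Equal radii place L and Q the same way about C: L = C + 20.7·n = (57.93, -22.25), Q = C − 20.7·n = (31.04, -53.73). Then |VL| = |L − V| = 62.05.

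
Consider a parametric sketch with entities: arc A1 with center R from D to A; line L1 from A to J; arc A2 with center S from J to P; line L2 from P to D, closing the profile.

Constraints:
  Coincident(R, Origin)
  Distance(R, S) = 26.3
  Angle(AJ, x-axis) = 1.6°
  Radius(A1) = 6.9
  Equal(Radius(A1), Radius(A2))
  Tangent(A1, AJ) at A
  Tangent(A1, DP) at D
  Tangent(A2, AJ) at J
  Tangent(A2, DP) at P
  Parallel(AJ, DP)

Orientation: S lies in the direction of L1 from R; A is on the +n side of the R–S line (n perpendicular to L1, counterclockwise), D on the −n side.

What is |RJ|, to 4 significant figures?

27.19

The slot axis is L1's direction at 1.6°, so u = (cos 1.6°, sin 1.6°) = (0.9996, 0.02792) and n = (−sin 1.6°, cos 1.6°) = (-0.02792, 0.9996). R is at the origin and S lies 26.3 along u from R, so S = 26.3·u = (26.29, 0.7343). Tangency of A1 to both parallel lines with radius 6.9 puts A and D at R ± 6.9·n: A = (-0.1927, 6.897), D = (0.1927, -6.897). Equal radii place J and P the same way about S: J = S + 6.9·n = (26.10, 7.632), P = S − 6.9·n = (26.48, -6.163). Then |RJ| = |J − R| = 27.19.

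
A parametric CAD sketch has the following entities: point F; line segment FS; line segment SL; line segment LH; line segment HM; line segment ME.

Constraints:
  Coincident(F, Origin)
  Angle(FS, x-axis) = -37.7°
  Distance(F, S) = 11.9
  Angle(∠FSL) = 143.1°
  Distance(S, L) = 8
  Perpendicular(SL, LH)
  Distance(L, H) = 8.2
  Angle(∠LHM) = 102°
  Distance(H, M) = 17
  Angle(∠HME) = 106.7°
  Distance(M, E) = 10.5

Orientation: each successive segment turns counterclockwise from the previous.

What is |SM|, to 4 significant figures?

14.57

SL ⟂ LH, so LH runs at 89.20°; with |LH| = 8.2, H = (17.53, 0.8103). ∠LHM = 102.0° gives HM at 167.2° from the x-axis; with |HM| = 17.0, M = (0.9517, 4.577). Then |SM| = |M − S| = 14.57.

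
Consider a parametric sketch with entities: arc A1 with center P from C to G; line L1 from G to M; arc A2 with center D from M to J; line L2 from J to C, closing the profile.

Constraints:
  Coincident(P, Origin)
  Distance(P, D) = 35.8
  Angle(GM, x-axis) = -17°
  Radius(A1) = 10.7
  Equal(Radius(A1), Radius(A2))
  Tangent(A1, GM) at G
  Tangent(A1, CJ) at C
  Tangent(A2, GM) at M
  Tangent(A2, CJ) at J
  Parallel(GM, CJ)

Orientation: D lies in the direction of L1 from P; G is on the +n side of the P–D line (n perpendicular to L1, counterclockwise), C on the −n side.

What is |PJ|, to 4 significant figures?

37.36

Tangency of A1 to both parallel lines with radius 10.7 puts G and C at P ± 10.7·n: G = (3.128, 10.23), C = (-3.128, -10.23). Equal radii place M and J the same way about D: M = D + 10.7·n = (37.36, -0.2344), J = D − 10.7·n = (31.11, -20.70). Then |PJ| = |J − P| = 37.36.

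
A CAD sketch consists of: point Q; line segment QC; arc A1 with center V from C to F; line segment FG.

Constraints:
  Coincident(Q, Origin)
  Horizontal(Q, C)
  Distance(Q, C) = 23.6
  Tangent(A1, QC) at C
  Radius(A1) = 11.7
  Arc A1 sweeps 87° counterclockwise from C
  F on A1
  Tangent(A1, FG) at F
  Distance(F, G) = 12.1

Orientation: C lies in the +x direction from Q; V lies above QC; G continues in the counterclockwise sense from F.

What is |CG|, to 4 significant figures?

26.24

Q is at the origin; Q and C share the same y with |QC| = 23.6 and C on the +x side, so C = (23.60, 0.000). Tangency of A1 to QC means the radius VC is perpendicular to QC, so V = C + (0, 11.7) = (23.60, 11.70). On A1, C sits at bearing -90° from V; an 87° counterclockwise sweep puts F at bearing -3°, so F = V + 11.7·(cos -3°, sin -3°) = (35.28, 11.09). The tangent condition forces VF to be normal to FG, so FG runs along (−sin -3°, cos -3°); with |FG| = 12.1, G = (35.92, 23.17). Then |CG| = |G − C| = 26.24.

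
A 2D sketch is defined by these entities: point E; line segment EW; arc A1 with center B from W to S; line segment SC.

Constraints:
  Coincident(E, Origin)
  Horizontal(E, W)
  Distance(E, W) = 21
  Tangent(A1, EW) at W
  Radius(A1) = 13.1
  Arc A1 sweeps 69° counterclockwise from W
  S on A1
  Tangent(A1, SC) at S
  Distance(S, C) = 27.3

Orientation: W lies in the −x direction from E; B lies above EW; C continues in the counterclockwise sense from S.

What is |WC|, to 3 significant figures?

40.4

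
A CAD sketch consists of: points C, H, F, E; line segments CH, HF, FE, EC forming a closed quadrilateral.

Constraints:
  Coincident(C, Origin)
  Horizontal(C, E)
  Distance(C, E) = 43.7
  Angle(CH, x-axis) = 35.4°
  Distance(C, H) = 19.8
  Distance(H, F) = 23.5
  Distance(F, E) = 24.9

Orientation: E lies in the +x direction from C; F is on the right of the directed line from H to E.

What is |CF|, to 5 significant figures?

24.388

Checks: |HF| = 23.50 ✓; |FE| = 24.90 ✓.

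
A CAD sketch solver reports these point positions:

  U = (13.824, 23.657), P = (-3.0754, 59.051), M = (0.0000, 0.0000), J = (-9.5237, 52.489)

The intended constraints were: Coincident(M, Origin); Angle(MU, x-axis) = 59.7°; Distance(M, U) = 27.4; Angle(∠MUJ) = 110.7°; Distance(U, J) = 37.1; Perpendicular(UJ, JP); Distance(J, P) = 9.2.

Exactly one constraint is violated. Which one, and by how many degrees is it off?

Perpendicular(UJ, JP) — off by 6.50°.

M = (0.00, 0.00) ✓; MU at 59.70° ✓; |MU| = 27.40 ✓; ∠MUJ = 110.7° ✓; |UJ| = 37.10 ✓; ∠(UJ, JP) = 83.50° ✗; |JP| = 9.200 ✓.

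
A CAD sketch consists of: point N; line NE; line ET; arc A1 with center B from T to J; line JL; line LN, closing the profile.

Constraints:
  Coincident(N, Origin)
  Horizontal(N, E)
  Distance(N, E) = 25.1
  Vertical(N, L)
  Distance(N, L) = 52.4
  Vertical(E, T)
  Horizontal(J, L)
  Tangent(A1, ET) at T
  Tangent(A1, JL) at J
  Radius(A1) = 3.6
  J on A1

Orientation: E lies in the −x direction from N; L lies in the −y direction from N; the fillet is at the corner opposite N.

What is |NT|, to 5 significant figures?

54.877

N is at the origin; NE is horizontal with |NE| = 25.1 and E on the −x side, so E = (-25.100, 0.0000). NL is vertical with |NL| = 52.4 and L on the −y side, so L = (0.0000, -52.400). The virtual corner opposite N is at (-25.100, -52.400). Since A1 is tangent to ET there, BT ⟂ ET and since A1 is tangent to JL there, BJ ⟂ JL, with radius 3.6, so the center B sits 3.6 in from both sides at B = (-21.500, -48.800). That places the tangent points at T = (-25.100, -48.800) on ET and J = (-21.500, -52.400) on JL. Then |NT| = |T − N| = 54.877.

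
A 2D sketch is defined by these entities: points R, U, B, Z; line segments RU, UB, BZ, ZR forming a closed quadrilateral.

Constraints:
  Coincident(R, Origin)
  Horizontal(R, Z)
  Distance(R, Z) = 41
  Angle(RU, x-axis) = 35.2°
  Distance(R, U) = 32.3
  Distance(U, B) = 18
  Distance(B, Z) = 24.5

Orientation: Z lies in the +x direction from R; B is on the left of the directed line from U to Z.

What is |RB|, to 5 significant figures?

49.819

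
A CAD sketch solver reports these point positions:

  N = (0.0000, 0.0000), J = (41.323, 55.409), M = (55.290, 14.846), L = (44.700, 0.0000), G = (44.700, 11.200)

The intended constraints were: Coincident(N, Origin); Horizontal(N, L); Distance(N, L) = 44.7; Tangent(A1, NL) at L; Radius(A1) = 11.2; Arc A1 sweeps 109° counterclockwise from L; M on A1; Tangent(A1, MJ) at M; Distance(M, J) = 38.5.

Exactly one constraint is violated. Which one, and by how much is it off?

Distance(M, J) = 38.5 — off by 4.40.

N = (0.00, 0.00) ✓; N.y = 0.00, L.y = 0.00 ✓; |NL| = 44.70 ✓; ∠(GL, LN) = 90.00° ✓; |GL| = 11.20 ✓; bearing(G→M) − bearing(G→L) = 109.0° ✓; |GM| = 11.20 ✓; ∠(GM, MJ) = 90.00° ✓; |MJ| = 42.90 ✗.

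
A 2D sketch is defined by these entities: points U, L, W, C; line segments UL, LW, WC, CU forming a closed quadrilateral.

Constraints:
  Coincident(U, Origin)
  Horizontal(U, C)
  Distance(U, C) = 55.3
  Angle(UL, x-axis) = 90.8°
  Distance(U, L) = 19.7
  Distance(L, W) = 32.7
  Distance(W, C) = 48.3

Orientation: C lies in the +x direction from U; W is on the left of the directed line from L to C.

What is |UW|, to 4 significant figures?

46.80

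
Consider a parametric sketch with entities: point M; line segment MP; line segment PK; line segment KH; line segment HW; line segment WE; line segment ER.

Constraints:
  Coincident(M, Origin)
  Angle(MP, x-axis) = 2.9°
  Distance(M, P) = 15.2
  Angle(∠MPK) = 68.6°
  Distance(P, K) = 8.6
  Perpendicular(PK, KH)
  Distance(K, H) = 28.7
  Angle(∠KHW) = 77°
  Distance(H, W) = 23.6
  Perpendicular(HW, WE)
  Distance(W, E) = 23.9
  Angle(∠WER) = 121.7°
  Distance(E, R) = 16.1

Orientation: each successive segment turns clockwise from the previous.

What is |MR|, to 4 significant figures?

19.22

M is at the origin; MP runs at 2.9° with length 15.2, so P = (15.18, 0.7690). ∠MPK = 68.6° gives PK at -108.5° from the x-axis; with |PK| = 8.6, K = (12.45, -7.387). PK is perpendicular to KH, so KH runs at 161.5°; with |KH| = 28.7, H = (-14.77, 1.720). ∠KHW = 77.0° gives HW at 58.50° from the x-axis; with |HW| = 23.6, W = (-2.434, 21.84). The perpendicularity gives WE at right angles to HW, so WE runs at -31.50°; with |WE| = 23.9, E = (17.94, 9.355). ∠WER = 121.7° gives ER at -89.80° from the x-axis; with |ER| = 16.1, R = (18.00, -6.745). Then |MR| = |R − M| = 19.22.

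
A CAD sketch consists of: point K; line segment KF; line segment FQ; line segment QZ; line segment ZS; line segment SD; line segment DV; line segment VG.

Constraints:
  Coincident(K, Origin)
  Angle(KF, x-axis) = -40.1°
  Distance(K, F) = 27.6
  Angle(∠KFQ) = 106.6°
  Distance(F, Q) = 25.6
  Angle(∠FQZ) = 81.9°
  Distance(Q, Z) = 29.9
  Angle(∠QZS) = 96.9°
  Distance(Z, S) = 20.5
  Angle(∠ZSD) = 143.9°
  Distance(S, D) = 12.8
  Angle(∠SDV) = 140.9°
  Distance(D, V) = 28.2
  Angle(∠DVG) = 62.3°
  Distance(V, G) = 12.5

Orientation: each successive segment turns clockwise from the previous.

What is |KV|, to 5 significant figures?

33.424

∠ZSD = 143.9° gives SD at 29.200° from the x-axis; with |SD| = 12.8, D = (5.1769, -0.71835). ∠SDV = 140.9° gives DV at -9.9000° from the x-axis; with |DV| = 28.2, V = (32.957, -5.5668). Then |KV| = |V − K| = 33.424.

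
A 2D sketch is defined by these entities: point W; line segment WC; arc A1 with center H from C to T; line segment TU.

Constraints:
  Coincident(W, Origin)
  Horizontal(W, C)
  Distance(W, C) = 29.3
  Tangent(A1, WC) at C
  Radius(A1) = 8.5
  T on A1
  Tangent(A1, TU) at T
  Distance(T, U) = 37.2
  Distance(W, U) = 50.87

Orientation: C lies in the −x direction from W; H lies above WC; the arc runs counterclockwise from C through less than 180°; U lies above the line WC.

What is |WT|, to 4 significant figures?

22.57

Checks: ∠(HC, CW) = 90.00° ✓; |HT| = 8.500 ✓; ∠(HT, TU) = 90.00° ✓; |TU| = 37.20 ✓; |WU| = 50.87 ✓.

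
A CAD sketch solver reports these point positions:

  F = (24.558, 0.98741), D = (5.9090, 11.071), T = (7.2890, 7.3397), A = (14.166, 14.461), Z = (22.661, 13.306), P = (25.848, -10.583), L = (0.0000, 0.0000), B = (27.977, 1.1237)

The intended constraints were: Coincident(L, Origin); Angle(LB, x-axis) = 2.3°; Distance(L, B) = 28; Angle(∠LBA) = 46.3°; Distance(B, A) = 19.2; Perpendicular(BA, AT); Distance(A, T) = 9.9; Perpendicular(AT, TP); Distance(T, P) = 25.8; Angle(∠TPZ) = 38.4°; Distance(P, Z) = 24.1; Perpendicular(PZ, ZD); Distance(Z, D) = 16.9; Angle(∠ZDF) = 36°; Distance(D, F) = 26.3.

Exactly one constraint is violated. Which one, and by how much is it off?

Distance(D, F) = 26.3 — off by 5.10.

L = (0.00, 0.00) ✓; LB at 2.300° ✓; |LB| = 28.00 ✓; ∠LBA = 46.30° ✓; |BA| = 19.20 ✓; ∠(BA, AT) = 90.00° ✓; |AT| = 9.900 ✓; ∠(AT, TP) = 90.00° ✓; |TP| = 25.80 ✓; ∠TPZ = 38.40° ✓; |PZ| = 24.10 ✓; ∠(PZ, ZD) = 90.00° ✓; |ZD| = 16.90 ✓; ∠ZDF = 36.00° ✓; |DF| = 21.20 ✗.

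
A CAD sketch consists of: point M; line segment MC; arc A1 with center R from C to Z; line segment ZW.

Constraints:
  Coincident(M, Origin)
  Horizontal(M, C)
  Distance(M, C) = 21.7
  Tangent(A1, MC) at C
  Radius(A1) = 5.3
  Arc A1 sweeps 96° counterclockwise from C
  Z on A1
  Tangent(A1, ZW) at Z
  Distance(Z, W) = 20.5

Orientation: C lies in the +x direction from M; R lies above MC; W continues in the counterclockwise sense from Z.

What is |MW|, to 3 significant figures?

36.1

On A1, C sits at bearing -90° from R; a 96° counterclockwise sweep puts Z at bearing 6°, so Z = R + 5.3·(cos 6°, sin 6°) = (27.0, 5.85). The tangent condition forces RZ to be normal to ZW, so ZW runs along (−sin 6°, cos 6°); with |ZW| = 20.5, W = (24.8, 26.2). Then |MW| = |W − M| = 36.1.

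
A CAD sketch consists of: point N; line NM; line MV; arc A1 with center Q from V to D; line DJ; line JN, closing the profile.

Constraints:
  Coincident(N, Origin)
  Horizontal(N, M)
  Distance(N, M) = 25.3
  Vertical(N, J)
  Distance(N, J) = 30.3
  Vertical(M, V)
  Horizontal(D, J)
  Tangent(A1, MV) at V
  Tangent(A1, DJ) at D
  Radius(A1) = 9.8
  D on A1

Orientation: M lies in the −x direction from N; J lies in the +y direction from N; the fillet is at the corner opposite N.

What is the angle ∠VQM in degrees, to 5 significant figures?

64.450°

N is at the origin; N and M share the same y with |NM| = 25.3 and M on the −x side, so M = (-25.300, 0.0000). N and J share the same x with |NJ| = 30.3 and J on the +y side, so J = (0.0000, 30.300). The virtual corner opposite N is at (-25.300, 30.300). The tangent condition forces QV to be normal to MV and since A1 is tangent to DJ there, QD ⟂ DJ, with radius 9.8, so the center Q sits 9.8 in from both sides at Q = (-15.500, 20.500). That places the tangent points at V = (-25.300, 20.500) on MV and D = (-15.500, 30.300) on DJ. Then cos ∠VQM = QV·QM / (|QV||QM|), giving 64.450°.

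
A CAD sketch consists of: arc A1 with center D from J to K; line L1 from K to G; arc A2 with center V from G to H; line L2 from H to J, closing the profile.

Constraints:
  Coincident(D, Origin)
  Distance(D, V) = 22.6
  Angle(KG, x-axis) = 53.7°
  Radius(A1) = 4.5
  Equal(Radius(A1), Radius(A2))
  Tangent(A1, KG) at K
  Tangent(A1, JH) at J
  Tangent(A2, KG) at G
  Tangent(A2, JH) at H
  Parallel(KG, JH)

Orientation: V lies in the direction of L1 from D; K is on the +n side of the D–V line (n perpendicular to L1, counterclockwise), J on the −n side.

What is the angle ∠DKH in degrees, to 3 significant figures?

68.3°

Tangency of A1 to both parallel lines with radius 4.5 puts K and J at D ± 4.5·n: K = (-3.63, 2.66), J = (3.63, -2.66). Equal radii place G and H the same way about V: G = V + 4.5·n = (9.75, 20.9), H = V − 4.5·n = (17.0, 15.5). Then cos ∠DKH = KD·KH / (|KD||KH|), giving 68.3°.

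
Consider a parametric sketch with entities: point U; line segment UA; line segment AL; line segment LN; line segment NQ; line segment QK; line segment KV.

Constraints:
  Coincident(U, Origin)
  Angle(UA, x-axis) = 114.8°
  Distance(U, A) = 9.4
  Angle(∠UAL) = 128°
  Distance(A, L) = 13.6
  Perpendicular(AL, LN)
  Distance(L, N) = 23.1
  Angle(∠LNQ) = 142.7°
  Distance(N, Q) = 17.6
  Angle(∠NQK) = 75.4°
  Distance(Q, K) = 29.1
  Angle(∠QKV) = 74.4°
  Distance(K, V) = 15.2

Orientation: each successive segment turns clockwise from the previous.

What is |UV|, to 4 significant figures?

4.907

U is at the origin; UA runs at 114.8° with length 9.4, so A = (-3.943, 8.533). ∠UAL = 128.0° gives AL at 62.80° from the x-axis; with |AL| = 13.6, L = (2.274, 20.63). AL ⟂ LN, so LN runs at -27.20°; with |LN| = 23.1, N = (22.82, 10.07). ∠LNQ = 142.7° gives NQ at -64.50° from the x-axis; with |NQ| = 17.6, Q = (30.40, -5.815). ∠NQK = 75.4° gives QK at -169.1° from the x-axis; with |QK| = 29.1, K = (1.821, -11.32). ∠QKV = 74.4° gives KV at 85.30° from the x-axis; with |KV| = 15.2, V = (3.067, 3.831). Then |UV| = |V − U| = 4.907.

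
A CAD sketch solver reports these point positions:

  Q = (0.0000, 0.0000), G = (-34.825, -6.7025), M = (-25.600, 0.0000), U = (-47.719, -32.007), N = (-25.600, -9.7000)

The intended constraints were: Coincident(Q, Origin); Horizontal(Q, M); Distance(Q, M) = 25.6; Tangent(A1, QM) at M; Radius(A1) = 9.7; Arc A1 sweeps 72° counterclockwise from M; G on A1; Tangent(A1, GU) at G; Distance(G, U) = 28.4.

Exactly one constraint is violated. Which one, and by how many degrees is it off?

Tangent(A1, GU) at G — off by 9.00°.

Q = (0.00, 0.00) ✓; Q.y = 0.00, M.y = 0.00 ✓; |QM| = 25.60 ✓; ∠(NM, MQ) = 90.00° ✓; |NM| = 9.700 ✓; bearing(N→G) − bearing(N→M) = 72.00° ✓; |NG| = 9.700 ✓; ∠(NG, GU) = 99.00° ✗; |GU| = 28.40 ✓.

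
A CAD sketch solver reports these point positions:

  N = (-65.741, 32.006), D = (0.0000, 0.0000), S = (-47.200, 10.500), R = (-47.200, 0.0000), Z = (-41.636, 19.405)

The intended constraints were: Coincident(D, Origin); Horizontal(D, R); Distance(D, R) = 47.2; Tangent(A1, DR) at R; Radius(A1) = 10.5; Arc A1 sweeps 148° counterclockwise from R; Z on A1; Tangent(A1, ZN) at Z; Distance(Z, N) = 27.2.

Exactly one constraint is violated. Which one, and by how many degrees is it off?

Tangent(A1, ZN) at Z — off by 4.40°.

D = (0.00, 0.00) ✓; D.y = 0.00, R.y = 0.00 ✓; |DR| = 47.20 ✓; ∠(SR, RD) = 90.00° ✓; |SR| = 10.50 ✓; bearing(S→Z) − bearing(S→R) = 148.0° ✓; |SZ| = 10.50 ✓; ∠(SZ, ZN) = 85.60° ✗; |ZN| = 27.20 ✓.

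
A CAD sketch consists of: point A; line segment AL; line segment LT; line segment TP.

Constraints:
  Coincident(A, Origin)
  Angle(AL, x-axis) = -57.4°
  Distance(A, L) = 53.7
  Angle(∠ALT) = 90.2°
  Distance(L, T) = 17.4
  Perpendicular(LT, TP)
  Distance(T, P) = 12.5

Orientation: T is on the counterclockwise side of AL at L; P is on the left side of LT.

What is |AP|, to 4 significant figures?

44.80

A is at the origin; AL runs at -57.4° with length 53.7, so L = 53.7·(cos -57.4°, sin -57.4°) = (28.93, -45.24). ∠ALT = 90.2°, so LT runs at -57.4° + (180° − 90.2°) = 32.40° from the x-axis; with |LT| = 17.4, T = L + 17.4·(cos 32.40°, sin 32.40°) = (43.62, -35.92). The perpendicularity gives TP at right angles to LT; with |TP| = 12.5 on the left of LT, P = T + 12.5·(-0.5358, 0.8443) = (36.93, -25.36). Then |AP| = |P − A| = 44.80.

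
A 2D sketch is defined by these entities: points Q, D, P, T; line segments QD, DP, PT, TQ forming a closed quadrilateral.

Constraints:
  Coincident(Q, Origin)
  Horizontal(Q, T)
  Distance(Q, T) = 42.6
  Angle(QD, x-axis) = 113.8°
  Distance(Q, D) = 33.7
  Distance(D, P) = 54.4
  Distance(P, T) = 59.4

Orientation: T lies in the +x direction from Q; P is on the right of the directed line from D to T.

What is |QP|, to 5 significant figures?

26.394

Checks: |DP| = 54.40 ✓; |PT| = 59.40 ✓.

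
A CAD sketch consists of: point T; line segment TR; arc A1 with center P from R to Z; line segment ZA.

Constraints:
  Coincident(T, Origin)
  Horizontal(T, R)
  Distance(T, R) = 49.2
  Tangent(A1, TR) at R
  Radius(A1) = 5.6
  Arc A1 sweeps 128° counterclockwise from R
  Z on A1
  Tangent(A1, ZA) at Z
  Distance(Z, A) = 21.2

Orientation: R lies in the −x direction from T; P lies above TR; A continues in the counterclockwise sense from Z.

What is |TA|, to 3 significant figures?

63.3

T is at the origin; T and R share the same y with |TR| = 49.2 and R on the −x side, so R = (-49.2, 0.00). Since A1 is tangent to TR there, PR ⟂ TR, so P = R + (0, 5.6) = (-49.2, 5.60). On A1, R sits at bearing -90° from P; a 128° counterclockwise sweep puts Z at bearing 38°, so Z = P + 5.6·(cos 38°, sin 38°) = (-44.8, 9.05). The tangent condition forces PZ to be normal to ZA, so ZA runs along (−sin 38°, cos 38°); with |ZA| = 21.2, A = (-57.8, 25.8). Then |TA| = |A − T| = 63.3.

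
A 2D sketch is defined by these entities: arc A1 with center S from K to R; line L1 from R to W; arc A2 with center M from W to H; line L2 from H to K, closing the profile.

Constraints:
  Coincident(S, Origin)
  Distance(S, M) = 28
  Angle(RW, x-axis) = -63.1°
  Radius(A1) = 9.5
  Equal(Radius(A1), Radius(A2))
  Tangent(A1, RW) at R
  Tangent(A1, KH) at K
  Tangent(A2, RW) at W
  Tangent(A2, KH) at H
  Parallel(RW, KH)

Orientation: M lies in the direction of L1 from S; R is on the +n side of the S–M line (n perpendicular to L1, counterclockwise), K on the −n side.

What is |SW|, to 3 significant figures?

29.6

Tangency of A1 to both parallel lines with radius 9.5 puts R and K at S ± 9.5·n: R = (8.47, 4.30), K = (-8.47, -4.30). Equal radii place W and H the same way about M: W = M + 9.5·n = (21.1, -20.7), H = M − 9.5·n = (4.20, -29.3). Then |SW| = |W − S| = 29.6.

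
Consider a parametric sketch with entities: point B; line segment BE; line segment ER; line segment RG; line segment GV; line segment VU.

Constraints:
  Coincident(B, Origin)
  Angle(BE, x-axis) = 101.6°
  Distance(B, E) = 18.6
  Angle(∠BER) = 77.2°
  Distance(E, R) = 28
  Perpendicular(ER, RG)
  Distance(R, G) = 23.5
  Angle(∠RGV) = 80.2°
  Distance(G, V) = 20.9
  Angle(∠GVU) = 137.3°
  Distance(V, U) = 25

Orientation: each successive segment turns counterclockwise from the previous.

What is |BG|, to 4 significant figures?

24.47

B is at the origin; BE runs at 101.6° with length 18.6, so E = (-3.740, 18.22). ∠BER = 77.2° gives ER at -155.6° from the x-axis; with |ER| = 28.0, R = (-29.24, 6.653). The perpendicularity gives RG at right angles to ER, so RG runs at -65.60°; with |RG| = 23.5, G = (-19.53, -14.75). Then |BG| = |G − B| = 24.47.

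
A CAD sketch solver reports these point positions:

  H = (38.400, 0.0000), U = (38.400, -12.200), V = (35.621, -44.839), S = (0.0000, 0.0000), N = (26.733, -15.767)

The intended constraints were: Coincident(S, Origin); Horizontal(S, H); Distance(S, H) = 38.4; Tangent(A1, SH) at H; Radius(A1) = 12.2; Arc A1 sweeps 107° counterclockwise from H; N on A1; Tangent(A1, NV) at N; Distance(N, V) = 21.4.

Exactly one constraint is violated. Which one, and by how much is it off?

Distance(N, V) = 21.4 — off by 9.00.

S = (0.00, 0.00) ✓; S.y = 0.00, H.y = 0.00 ✓; |SH| = 38.40 ✓; ∠(UH, HS) = 90.00° ✓; |UH| = 12.20 ✓; bearing(U→N) − bearing(U→H) = 107.0° ✓; |UN| = 12.20 ✓; ∠(UN, NV) = 90.00° ✓; |NV| = 30.40 ✗.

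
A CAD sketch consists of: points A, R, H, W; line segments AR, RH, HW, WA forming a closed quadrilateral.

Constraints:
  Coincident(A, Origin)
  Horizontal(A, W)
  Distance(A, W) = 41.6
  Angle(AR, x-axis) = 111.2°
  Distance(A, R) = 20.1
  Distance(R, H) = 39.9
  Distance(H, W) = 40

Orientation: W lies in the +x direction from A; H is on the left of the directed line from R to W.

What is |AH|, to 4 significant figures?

46.81

Checks: A.y = 0.00, W.y = 0.00 ✓; |RH| = 39.90 ✓; |HW| = 40.00 ✓.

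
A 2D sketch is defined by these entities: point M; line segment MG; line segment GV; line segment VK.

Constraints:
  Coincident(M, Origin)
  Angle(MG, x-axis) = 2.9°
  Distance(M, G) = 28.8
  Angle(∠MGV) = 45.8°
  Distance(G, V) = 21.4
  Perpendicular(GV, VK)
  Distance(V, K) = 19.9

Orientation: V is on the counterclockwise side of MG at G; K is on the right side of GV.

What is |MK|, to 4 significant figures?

40.57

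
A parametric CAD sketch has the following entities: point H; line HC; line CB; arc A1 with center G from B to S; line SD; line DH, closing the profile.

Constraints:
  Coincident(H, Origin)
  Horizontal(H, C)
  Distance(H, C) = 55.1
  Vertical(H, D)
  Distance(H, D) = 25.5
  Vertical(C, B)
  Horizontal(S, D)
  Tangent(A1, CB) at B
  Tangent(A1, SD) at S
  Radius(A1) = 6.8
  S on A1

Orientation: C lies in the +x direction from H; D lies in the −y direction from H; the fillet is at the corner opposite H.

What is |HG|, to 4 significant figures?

51.79

H is at the origin; HC is horizontal with |HC| = 55.1 and C on the +x side, so C = (55.10, 0.000). HD is vertical with |HD| = 25.5 and D on the −y side, so D = (0.000, -25.50). The virtual corner opposite H is at (55.10, -25.50). The tangent condition forces GB to be normal to CB and tangency of A1 to SD means the radius GS is perpendicular to SD, with radius 6.8, so the center G sits 6.8 in from both sides at G = (48.30, -18.70). Then |HG| = |G − H| = 51.79.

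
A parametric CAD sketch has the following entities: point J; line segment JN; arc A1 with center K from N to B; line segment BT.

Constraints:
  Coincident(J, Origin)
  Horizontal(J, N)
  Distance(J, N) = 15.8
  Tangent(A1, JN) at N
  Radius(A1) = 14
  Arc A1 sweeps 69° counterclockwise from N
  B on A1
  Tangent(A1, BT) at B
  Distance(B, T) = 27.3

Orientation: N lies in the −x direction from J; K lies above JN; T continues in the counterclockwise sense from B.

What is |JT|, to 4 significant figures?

35.18

On A1, N sits at bearing -90° from K; a 69° counterclockwise sweep puts B at bearing -21°, so B = K + 14.0·(cos -21°, sin -21°) = (-2.730, 8.983). A1 meets BT tangentially, so KB is at right angles to BT, so BT runs along (−sin -21°, cos -21°); with |BT| = 27.3, T = (7.054, 34.47). Then |JT| = |T − J| = 35.18.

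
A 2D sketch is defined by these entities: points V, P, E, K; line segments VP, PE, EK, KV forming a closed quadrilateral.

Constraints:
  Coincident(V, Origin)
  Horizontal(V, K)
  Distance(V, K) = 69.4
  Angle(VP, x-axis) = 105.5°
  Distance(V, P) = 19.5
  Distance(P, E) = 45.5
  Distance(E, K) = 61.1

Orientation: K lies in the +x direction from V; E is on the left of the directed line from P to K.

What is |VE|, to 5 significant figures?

56.050

Checks: |PE| = 45.50 ✓; |EK| = 61.10 ✓.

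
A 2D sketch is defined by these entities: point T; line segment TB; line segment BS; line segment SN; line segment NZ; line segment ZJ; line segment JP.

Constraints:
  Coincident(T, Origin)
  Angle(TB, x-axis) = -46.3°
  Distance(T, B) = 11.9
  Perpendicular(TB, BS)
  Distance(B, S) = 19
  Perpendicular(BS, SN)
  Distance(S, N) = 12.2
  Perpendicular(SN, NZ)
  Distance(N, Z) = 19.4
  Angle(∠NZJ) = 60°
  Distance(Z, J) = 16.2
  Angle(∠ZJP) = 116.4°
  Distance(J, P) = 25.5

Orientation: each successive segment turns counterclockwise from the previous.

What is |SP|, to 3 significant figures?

14.2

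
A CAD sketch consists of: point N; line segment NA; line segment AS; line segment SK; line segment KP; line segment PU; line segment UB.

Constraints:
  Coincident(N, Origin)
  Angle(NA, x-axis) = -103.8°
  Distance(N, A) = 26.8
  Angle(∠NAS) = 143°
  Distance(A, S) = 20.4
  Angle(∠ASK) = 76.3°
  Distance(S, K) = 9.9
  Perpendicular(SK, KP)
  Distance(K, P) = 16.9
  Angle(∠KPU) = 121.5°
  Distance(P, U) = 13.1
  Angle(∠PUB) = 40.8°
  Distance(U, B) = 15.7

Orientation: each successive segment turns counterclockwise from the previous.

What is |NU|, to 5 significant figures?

29.844

The perpendicularity gives KP at right angles to SK, so KP runs at 126.90°; with |KP| = 16.9, P = (-0.58651, -25.318). ∠KPU = 121.5° gives PU at -174.60° from the x-axis; with |PU| = 13.1, U = (-13.628, -26.551). Then |NU| = |U − N| = 29.844.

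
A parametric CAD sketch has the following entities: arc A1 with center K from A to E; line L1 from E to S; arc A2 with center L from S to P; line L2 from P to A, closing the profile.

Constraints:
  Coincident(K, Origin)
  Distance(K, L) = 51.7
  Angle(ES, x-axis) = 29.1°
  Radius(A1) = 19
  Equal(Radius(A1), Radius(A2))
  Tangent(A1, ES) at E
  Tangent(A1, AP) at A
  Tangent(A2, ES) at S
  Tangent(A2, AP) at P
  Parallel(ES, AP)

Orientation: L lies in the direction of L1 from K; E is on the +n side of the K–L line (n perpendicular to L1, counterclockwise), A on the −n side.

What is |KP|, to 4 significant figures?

55.08

The slot axis is L1's direction at 29.1°, so u = (cos 29.1°, sin 29.1°) = (0.8738, 0.4863) and n = (−sin 29.1°, cos 29.1°) = (-0.4863, 0.8738). K is at the origin and L lies 51.7 along u from K, so L = 51.7·u = (45.17, 25.14). Tangency of A1 to both parallel lines with radius 19.0 puts E and A at K ± 19.0·n: E = (-9.240, 16.60), A = (9.240, -16.60). Equal radii place S and P the same way about L: S = L + 19.0·n = (35.93, 41.75), P = L − 19.0·n = (54.41, 8.542). Then |KP| = |P − K| = 55.08.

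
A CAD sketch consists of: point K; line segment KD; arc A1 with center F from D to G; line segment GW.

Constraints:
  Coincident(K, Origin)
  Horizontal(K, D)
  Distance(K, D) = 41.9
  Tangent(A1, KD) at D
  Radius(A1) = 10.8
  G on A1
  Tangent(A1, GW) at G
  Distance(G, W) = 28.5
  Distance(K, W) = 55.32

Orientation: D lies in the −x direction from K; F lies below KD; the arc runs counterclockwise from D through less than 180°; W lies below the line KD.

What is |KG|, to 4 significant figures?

53.77

Checks: |FG| = 10.80 ✓; ∠(FG, GW) = 90.00° ✓; |GW| = 28.50 ✓; |KW| = 55.32 ✓.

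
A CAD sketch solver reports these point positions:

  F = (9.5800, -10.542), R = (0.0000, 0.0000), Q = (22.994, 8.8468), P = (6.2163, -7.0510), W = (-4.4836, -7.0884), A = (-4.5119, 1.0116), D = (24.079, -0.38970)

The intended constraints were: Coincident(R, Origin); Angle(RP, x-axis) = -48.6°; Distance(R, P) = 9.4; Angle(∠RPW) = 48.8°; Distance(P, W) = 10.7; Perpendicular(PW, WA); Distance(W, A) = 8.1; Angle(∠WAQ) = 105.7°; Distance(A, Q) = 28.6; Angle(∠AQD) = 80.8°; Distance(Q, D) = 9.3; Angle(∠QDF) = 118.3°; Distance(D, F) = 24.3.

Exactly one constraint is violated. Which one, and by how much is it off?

Distance(D, F) = 24.3 — off by 6.60.

R = (0.00, 0.00) ✓; RP at -48.60° ✓; |RP| = 9.400 ✓; ∠RPW = 48.80° ✓; |PW| = 10.70 ✓; ∠(PW, WA) = 90.00° ✓; |WA| = 8.100 ✓; ∠WAQ = 105.7° ✓; |AQ| = 28.60 ✓; ∠AQD = 80.80° ✓; |QD| = 9.300 ✓; ∠QDF = 118.3° ✓; |DF| = 17.70 ✗.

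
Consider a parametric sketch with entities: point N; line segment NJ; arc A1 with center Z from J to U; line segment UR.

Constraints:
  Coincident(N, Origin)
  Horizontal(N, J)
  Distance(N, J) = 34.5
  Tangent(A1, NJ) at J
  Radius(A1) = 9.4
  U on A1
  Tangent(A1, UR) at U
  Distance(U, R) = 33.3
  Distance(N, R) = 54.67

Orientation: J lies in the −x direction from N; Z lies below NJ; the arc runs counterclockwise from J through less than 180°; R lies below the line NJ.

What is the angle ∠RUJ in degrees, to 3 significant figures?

125°

N is at the origin; N and J share the same y with |NJ| = 34.5 and J on the −x side, so J = (-34.5, 0.00). The tangent condition forces ZJ to be normal to NJ, so Z = J + (0, -9.4) = (-34.5, -9.40). Since ZU ⟂ UR (tangency), |ZR| = √(9.4² + 33.3²) = 34.6 regardless of where U sits on A1. So R lies on both circle(N, 54.67) and circle(Z, 34.6); the below-NJ intersection is R = (-32.5, -43.9). U is the foot of the tangent from R: U = (-43.4, -12.5).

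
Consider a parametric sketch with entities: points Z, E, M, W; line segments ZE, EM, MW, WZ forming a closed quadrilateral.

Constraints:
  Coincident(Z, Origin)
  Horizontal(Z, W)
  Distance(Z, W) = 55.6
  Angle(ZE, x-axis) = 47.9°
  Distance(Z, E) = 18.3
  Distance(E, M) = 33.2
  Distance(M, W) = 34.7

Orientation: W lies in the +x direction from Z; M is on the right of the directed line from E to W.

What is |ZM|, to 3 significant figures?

30.5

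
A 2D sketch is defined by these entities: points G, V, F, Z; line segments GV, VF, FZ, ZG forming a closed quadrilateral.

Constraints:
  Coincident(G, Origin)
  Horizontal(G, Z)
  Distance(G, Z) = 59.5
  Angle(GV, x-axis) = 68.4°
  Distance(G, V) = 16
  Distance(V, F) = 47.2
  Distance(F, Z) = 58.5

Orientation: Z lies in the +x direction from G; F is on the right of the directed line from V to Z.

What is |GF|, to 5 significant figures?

33.791

Checks: |VF| = 47.20 ✓; |FZ| = 58.50 ✓.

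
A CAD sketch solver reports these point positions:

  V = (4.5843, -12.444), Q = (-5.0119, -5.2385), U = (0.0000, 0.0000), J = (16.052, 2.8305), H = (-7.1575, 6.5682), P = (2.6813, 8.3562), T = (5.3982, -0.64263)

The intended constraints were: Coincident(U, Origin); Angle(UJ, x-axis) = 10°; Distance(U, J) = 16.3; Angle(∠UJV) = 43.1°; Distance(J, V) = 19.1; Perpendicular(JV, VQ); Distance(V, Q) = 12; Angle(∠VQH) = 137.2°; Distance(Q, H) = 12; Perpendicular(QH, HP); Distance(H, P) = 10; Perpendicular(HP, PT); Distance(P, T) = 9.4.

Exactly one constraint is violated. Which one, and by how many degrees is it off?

Perpendicular(HP, PT) — off by 6.50°.

U = (0.00, 0.00) ✓; UJ at 10.00° ✓; |UJ| = 16.30 ✓; ∠UJV = 43.10° ✓; |JV| = 19.10 ✓; ∠(JV, VQ) = 90.00° ✓; |VQ| = 12.00 ✓; ∠VQH = 137.2° ✓; |QH| = 12.00 ✓; ∠(QH, HP) = 90.00° ✓; |HP| = 10.00 ✓; ∠(HP, PT) = 83.50° ✗; |PT| = 9.400 ✓.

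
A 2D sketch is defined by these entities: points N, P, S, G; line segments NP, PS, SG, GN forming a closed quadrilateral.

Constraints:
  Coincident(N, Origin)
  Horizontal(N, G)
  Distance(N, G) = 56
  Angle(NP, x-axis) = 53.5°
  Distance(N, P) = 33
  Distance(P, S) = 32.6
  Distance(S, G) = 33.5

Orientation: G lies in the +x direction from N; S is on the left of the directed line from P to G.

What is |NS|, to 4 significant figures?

61.31

N is at the origin; NG is horizontal with |NG| = 56.0 and G in +x, so G = (56.0, 0). NP runs at 53.5° with |NP| = 33.0, so P = (19.63, 26.53). S is determined by |PS| = 32.6 and |SG| = 33.5 together: it lies at the intersection of circle(P, 32.6) and circle(G, 33.5). With |PG| = 45.02, the foot of the radical line on PG is 21.85 from P and the perpendicular offset is √(32.6² − 21.85²) = 24.20. Taking the left-of-PG solution: S = (51.54, 33.20).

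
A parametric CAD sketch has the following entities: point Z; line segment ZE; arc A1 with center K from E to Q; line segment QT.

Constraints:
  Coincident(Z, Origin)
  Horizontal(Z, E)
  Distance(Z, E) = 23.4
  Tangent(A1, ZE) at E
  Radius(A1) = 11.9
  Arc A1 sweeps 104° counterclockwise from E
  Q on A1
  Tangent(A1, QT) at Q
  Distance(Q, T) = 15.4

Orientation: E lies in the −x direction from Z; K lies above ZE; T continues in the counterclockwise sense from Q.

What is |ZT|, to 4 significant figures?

33.56

Z is at the origin; ZE is horizontal with |ZE| = 23.4 and E on the −x side, so E = (-23.40, 0.000). Tangency of A1 to ZE means the radius KE is perpendicular to ZE, so K = E + (0, 11.9) = (-23.40, 11.90). On A1, E sits at bearing -90° from K; a 104° counterclockwise sweep puts Q at bearing 14°, so Q = K + 11.9·(cos 14°, sin 14°) = (-11.85, 14.78). Since A1 is tangent to QT there, KQ ⟂ QT, so QT runs along (−sin 14°, cos 14°); with |QT| = 15.4, T = (-15.58, 29.72). Then |ZT| = |T − Z| = 33.56.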